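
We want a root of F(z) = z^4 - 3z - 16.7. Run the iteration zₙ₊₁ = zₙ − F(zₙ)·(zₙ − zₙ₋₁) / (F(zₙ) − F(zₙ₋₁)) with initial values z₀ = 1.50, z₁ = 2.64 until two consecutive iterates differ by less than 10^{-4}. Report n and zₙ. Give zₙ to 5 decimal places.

n = 7, zₙ = 2.19682

F(1.50) = -16.1375000, F(2.64) = 23.9553242
z₂ = 2.6400000 − 23.9553242·(1.1400000)/(40.0928242) = 1.9588539;  |Δ| = 0.6811461
F(1.9588539) = -7.8531584
z₃ = 1.9588539 − (-7.8531584)·(-0.6811461)/(-31.8084826) = 2.1270213;  |Δ| = 0.1681673
F(2.1270213) = -2.6125017
z₄ = 2.1270213 − (-2.6125017)·(0.1681673)/(5.2406567) = 2.2108538;  |Δ| = 0.0838325
F(2.2108538) = 0.5587559
z₅ = 2.2108538 − 0.5587559·(0.0838325)/(3.1712576) = 2.1960830;  |Δ| = 0.0147708
F(2.1960830) = -0.0290357
z₆ = 2.1960830 − (-0.0290357)·(-0.0147708)/(-0.5877916) = 2.1968127;  |Δ| = 0.0007296
F(2.1968127) = -0.0002979
z₇ = 2.1968127 − (-0.0002979)·(0.0007296)/(0.0287379) = 2.1968202;  |Δ| = 0.0000076
|z₇ − z₆| = 0.0000076 < 10^{-4}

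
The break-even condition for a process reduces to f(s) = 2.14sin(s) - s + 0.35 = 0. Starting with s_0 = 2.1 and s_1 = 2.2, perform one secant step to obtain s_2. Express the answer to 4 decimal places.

2.1448

f(2.1) = 0.097268, f(2.2) = -0.119818
s_2 = 2.200000 − (-0.119818)·(2.200000 − 2.100000) / (-0.119818 − 0.097268) = 2.200000 − (-0.011982)/(-0.217086) = 2.144806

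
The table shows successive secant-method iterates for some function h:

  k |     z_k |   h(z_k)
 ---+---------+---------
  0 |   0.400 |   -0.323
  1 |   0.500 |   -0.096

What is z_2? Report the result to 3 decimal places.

0.542

z_2 = 0.500 − (-0.096)·(0.500 − 0.400) / (-0.096 − (-0.323))
   = 0.500 − (-0.00960)/(0.22700) = 0.54229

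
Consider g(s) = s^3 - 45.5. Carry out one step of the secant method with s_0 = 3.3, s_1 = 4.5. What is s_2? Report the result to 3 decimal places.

g(3.3) = -9.56300, g(4.5) = 45.62500
s_2 = 4.50000 − 45.62500·(4.50000 − 3.30000) / (45.62500 − (-9.56300)) = 4.50000 − (54.75000)/(55.18800) = 3.50794

3.508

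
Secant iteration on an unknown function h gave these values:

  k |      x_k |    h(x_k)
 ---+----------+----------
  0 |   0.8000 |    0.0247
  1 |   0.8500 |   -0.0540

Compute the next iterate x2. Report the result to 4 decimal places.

x2 = 0.8500 − (-0.0540)·(0.8500 − 0.8000) / (-0.0540 − 0.0247)
   = 0.8500 − (-0.002700)/(-0.078700) = 0.815693

0.8157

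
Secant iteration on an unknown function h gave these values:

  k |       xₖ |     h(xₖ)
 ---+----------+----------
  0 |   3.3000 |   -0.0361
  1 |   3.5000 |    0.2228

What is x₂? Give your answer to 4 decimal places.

3.3279

x₂ = 3.5000 − 0.2228·(3.5000 − 3.3000) / (0.2228 − (-0.0361))
   = 3.5000 − (0.044560)/(0.258900) = 3.327887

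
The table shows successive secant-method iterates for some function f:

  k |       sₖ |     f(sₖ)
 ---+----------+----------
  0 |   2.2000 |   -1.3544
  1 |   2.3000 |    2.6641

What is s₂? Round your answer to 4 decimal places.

2.2337

s₂ = 2.3000 − 2.6641·(2.3000 − 2.2000) / (2.6641 − (-1.3544))
   = 2.3000 − (0.266410)/(4.018500) = 2.233704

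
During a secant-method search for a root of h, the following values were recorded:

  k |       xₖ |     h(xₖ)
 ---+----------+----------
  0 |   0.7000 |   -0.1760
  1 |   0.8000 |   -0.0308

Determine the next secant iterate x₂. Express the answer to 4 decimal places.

x₂ = 0.8000 − (-0.0308)·(0.8000 − 0.7000) / (-0.0308 − (-0.1760))
   = 0.8000 − (-0.003080)/(0.145200) = 0.821212

0.8212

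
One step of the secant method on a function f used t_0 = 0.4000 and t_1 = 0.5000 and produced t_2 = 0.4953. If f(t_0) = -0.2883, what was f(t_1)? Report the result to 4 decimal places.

The secant line through (0.4000, -0.2883) and (0.5000, f(t_1)) crosses zero at t_2 = 0.4953.
So (0.4000, -0.2883), (0.5000, f(t_1)), (0.4953, 0) are collinear:
f(t_1) = -0.2883 · (0.5000 − 0.4953) / (0.4000 − 0.4953) = -0.2883 · (0.004700)/(-0.095300) = 0.014218

0.0142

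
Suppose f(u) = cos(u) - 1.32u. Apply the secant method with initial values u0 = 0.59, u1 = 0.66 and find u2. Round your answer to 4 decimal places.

0.6174

f(0.59) = 0.052141, f(0.66) = -0.081208
u2 = 0.660000 − (-0.081208)·(0.660000 − 0.590000) / (-0.081208 − 0.052141) = 0.660000 − (-0.005685)/(-0.133348) = 0.617371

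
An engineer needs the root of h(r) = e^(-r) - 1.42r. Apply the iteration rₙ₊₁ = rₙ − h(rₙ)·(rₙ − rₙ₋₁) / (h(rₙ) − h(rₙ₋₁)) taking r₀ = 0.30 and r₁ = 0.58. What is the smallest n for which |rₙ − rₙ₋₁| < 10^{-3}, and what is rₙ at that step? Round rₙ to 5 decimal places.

n = 4, rₙ = 0.44933

h(0.30) = 0.3148182, h(0.58) = -0.2637016
r₂ = 0.5800000 − (-0.2637016)·(0.2800000)/(-0.5785199) = 0.4523701;  |Δ| = 0.1276299
h(0.4523701) = -0.0062468
r₃ = 0.4523701 − (-0.0062468)·(-0.1276299)/(0.2574549) = 0.4492733;  |Δ| = 0.0030967
h(0.4492733) = 0.0001236
r₄ = 0.4492733 − 0.0001236·(-0.0030967)/(0.0063703) = 0.4493334;  |Δ| = 0.0000601
|r₄ − r₃| = 0.0000601 < 10^{-3}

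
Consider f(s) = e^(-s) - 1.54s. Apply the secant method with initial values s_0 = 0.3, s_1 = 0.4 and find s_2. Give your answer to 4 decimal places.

f(0.3) = 0.278818, f(0.4) = 0.054320
s_2 = 0.400000 − 0.054320·(0.400000 − 0.300000) / (0.054320 − 0.278818) = 0.400000 − (0.005432)/(-0.224498) = 0.424196

0.4242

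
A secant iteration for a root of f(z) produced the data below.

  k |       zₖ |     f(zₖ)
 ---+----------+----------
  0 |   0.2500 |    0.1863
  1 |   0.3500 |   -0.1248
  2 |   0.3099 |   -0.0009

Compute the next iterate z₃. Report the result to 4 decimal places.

0.3096

z₃ = 0.3099 − (-0.0009)·(0.3099 − 0.3500) / (-0.0009 − (-0.1248))
   = 0.3099 − (0.000036)/(0.123900) = 0.309609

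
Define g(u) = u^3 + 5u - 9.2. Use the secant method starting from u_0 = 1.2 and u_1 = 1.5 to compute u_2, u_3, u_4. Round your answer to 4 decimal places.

1.3403, 1.3485, 1.3490

g(1.2) = -1.472000, g(1.5) = 1.675000
u_2 = 1.500000 − 1.675000·(1.500000 − 1.200000) / (1.675000 − (-1.472000)) = 1.500000 − (0.502500)/(3.147000) = 1.340324
g(1.340324) = -0.090529
u_3 = 1.340324 − (-0.090529)·(1.340324 − 1.500000) / (-0.090529 − 1.675000) = 1.340324 − (0.014455)/(-1.765529) = 1.348512
g(1.348512) = -0.005195
u_4 = 1.348512 − (-0.005195)·(1.348512 − 1.340324) / (-0.005195 − (-0.090529)) = 1.348512 − (-0.000043)/(0.085334) = 1.349010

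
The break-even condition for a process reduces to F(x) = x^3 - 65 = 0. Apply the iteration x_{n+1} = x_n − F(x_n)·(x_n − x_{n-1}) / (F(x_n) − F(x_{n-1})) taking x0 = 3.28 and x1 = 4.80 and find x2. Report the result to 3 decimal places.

F(3.28) = -29.71245, F(4.80) = 45.59200
x2 = 4.80000 − 45.59200·(4.80000 − 3.28000) / (45.59200 − (-29.71245)) = 4.80000 − (69.29984)/(75.30445) = 3.87974

3.880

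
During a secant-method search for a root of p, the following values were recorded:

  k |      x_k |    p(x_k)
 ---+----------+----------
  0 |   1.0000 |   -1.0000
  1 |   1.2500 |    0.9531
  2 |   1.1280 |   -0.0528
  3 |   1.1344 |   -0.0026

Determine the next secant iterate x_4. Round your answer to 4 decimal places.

1.1347

x_4 = 1.1344 − (-0.0026)·(1.1344 − 1.1280) / (-0.0026 − (-0.0528))
   = 1.1344 − (-0.000017)/(0.050200) = 1.134731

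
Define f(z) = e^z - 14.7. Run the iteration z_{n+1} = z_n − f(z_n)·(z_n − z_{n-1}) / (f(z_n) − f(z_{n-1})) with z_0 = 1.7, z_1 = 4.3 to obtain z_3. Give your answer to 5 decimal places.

f(1.7) = -9.2260526, f(4.3) = 58.9997937
z_2 = 4.3000000 − 58.9997937·(4.3000000 − 1.7000000) / (58.9997937 − (-9.2260526)) = 4.3000000 − (153.3994636)/(68.2258463) = 2.0515931
f(2.0515931) = -6.9197140
z_3 = 2.0515931 − (-6.9197140)·(2.0515931 − 4.3000000) / (-6.9197140 − 58.9997937) = 2.0515931 − (15.5583327)/(-65.9195077) = 2.2876133

2.28761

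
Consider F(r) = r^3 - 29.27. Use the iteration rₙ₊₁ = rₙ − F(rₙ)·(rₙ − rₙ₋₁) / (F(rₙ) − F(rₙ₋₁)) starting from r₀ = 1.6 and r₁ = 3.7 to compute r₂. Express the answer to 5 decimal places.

F(1.6) = -25.1740000, F(3.7) = 21.3830000
r₂ = 3.7000000 − 21.3830000·(3.7000000 − 1.6000000) / (21.3830000 − (-25.1740000)) = 3.7000000 − (44.9043000)/(46.5570000) = 2.7354984

2.73550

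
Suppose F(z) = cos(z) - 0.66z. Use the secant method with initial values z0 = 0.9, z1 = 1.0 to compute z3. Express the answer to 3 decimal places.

F(0.9) = 0.02761, F(1.0) = -0.11970
z2 = 1.00000 − (-0.11970)·(1.00000 − 0.90000) / (-0.11970 − 0.02761) = 1.00000 − (-0.01197)/(-0.14731) = 0.91874
F(0.91874) = 0.00045
z3 = 0.91874 − 0.00045·(0.91874 − 1.00000) / (0.00045 − (-0.11970)) = 0.91874 − (-0.00004)/(0.12015) = 0.91905

0.919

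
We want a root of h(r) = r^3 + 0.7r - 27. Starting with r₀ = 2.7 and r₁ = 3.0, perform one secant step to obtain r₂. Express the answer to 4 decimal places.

2.9163

h(2.7) = -5.427000, h(3.0) = 2.100000
r₂ = 3.000000 − 2.100000·(3.000000 − 2.700000) / (2.100000 − (-5.427000)) = 3.000000 − (0.630000)/(7.527000) = 2.916301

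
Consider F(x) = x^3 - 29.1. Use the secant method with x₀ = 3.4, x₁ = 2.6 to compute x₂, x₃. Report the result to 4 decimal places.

3.0243, 3.0848

F(3.4) = 10.204000, F(2.6) = -11.524000
x₂ = 2.600000 − (-11.524000)·(2.600000 − 3.400000) / (-11.524000 − 10.204000) = 2.600000 − (9.219200)/(-21.728000) = 3.024300
F(3.024300) = -1.438559
x₃ = 3.024300 − (-1.438559)·(3.024300 − 2.600000) / (-1.438559 − (-11.524000)) = 3.024300 − (-0.610381)/(10.085441) = 3.084821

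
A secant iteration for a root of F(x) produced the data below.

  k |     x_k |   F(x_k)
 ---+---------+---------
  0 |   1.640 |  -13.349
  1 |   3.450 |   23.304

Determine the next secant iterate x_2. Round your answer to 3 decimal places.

2.299

x_2 = 3.450 − 23.304·(3.450 − 1.640) / (23.304 − (-13.349))
   = 3.450 − (42.18024)/(36.65300) = 2.29920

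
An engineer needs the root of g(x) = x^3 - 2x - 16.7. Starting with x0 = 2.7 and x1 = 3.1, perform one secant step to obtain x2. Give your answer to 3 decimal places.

g(2.7) = -2.41700, g(3.1) = 6.89100
x2 = 3.10000 − 6.89100·(3.10000 − 2.70000) / (6.89100 − (-2.41700)) = 3.10000 − (2.75640)/(9.30800) = 2.80387

2.804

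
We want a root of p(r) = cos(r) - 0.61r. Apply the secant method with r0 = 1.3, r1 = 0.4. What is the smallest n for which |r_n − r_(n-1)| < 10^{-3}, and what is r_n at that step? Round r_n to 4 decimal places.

n = 5, r_n = 0.9515

p(1.3) = -0.525501, p(0.4) = 0.677061
r2 = 0.400000 − 0.677061·(-0.900000)/(1.202562) = 0.906714;  |Δ| = 0.506714
p(0.906714) = 0.063241
r3 = 0.906714 − 0.063241·(0.506714)/(-0.613820) = 0.958920;  |Δ| = 0.052206
p(0.958920) = -0.010537
r4 = 0.958920 − (-0.010537)·(0.052206)/(-0.073779) = 0.951464;  |Δ| = 0.007456
p(0.951464) = 0.000099
r5 = 0.951464 − 0.000099·(-0.007456)/(0.010636) = 0.951533;  |Δ| = 0.000069
|r5 − r4| = 0.000069 < 10^{-3}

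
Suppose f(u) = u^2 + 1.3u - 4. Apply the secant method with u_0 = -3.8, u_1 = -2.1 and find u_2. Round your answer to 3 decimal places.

-2.604

f(-3.8) = 5.50000, f(-2.1) = -2.32000
u_2 = -2.10000 − (-2.32000)·(-2.10000 − (-3.80000)) / (-2.32000 − 5.50000) = -2.10000 − (-3.94400)/(-7.82000) = -2.60435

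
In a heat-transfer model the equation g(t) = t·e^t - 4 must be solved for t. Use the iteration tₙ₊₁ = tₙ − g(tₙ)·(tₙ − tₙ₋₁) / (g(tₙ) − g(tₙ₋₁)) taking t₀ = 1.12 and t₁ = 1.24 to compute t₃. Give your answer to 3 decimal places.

1.202

g(1.12) = -0.56736, g(1.24) = 0.28496
t₂ = 1.24000 − 0.28496·(1.24000 − 1.12000) / (0.28496 − (-0.56736)) = 1.24000 − (0.03420)/(0.85232) = 1.19988
g(1.19988) = -0.01674
t₃ = 1.19988 − (-0.01674)·(1.19988 − 1.24000) / (-0.01674 − 0.28496) = 1.19988 − (0.00067)/(-0.30170) = 1.20211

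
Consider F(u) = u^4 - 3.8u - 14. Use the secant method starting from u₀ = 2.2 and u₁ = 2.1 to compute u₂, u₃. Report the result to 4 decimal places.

2.1704, 2.1720

F(2.2) = 1.065600, F(2.1) = -2.531900
u₂ = 2.100000 − (-2.531900)·(2.100000 − 2.200000) / (-2.531900 − 1.065600) = 2.100000 − (0.253190)/(-3.597500) = 2.170379
F(2.170379) = -0.058190
u₃ = 2.170379 − (-0.058190)·(2.170379 − 2.100000) / (-0.058190 − (-2.531900)) = 2.170379 − (-0.004095)/(2.473710) = 2.172035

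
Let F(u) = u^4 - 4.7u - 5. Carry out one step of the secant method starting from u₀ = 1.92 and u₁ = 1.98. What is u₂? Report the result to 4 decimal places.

F(1.92) = -0.434455, F(1.98) = 1.063536
u₂ = 1.980000 − 1.063536·(1.980000 − 1.920000) / (1.063536 − (-0.434455)) = 1.980000 − (0.063812)/(1.497991) = 1.937402

1.9374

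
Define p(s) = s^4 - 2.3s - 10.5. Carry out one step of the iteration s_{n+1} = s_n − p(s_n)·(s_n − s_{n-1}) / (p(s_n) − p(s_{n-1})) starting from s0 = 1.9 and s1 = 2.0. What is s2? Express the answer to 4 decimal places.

1.9671

p(1.9) = -1.837900, p(2.0) = 0.900000
s2 = 2.000000 − 0.900000·(2.000000 − 1.900000) / (0.900000 − (-1.837900)) = 2.000000 − (0.090000)/(2.737900) = 1.967128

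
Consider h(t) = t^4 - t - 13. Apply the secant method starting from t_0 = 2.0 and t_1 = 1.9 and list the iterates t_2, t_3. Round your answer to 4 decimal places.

h(2.0) = 1.000000, h(1.9) = -1.867900
t_2 = 1.900000 − (-1.867900)·(1.900000 − 2.000000) / (-1.867900 − 1.000000) = 1.900000 − (0.186790)/(-2.867900) = 1.965131
h(1.965131) = -0.052088
t_3 = 1.965131 − (-0.052088)·(1.965131 − 1.900000) / (-0.052088 − (-1.867900)) = 1.965131 − (-0.003393)/(1.815812) = 1.967000

1.9651, 1.9670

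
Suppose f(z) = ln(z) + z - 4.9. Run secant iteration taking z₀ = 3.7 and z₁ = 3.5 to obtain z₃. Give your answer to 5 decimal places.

f(3.7) = 0.1083328, f(3.5) = -0.1472370
z₂ = 3.5000000 − (-0.1472370)·(3.5000000 − 3.7000000) / (-0.1472370 − 0.1083328) = 3.5000000 − (0.0294474)/(-0.2555699) = 3.6152225
f(3.6152225) = 0.0003759
z₃ = 3.6152225 − 0.0003759·(3.6152225 − 3.5000000) / (0.0003759 − (-0.1472370)) = 3.6152225 − (0.0000433)/(0.1476130) = 3.6149291

3.61493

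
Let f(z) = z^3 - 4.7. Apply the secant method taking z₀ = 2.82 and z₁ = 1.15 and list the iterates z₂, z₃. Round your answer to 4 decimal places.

f(2.82) = 17.725768, f(1.15) = -3.179125
z₂ = 1.150000 − (-3.179125)·(1.150000 − 2.820000) / (-3.179125 − 17.725768) = 1.150000 − (5.309139)/(-20.904893) = 1.403966
f(1.403966) = -1.932612
z₃ = 1.403966 − (-1.932612)·(1.403966 − 1.150000) / (-1.932612 − (-3.179125)) = 1.403966 − (-0.490818)/(1.246513) = 1.797719

1.4040, 1.7977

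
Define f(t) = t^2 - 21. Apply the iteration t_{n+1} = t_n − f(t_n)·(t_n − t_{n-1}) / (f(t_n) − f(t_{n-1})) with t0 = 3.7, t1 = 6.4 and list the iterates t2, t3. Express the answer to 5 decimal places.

4.42376, 4.55591

f(3.7) = -7.3100000, f(6.4) = 19.9600000
t2 = 6.4000000 − 19.9600000·(6.4000000 − 3.7000000) / (19.9600000 − (-7.3100000)) = 6.4000000 − (53.8920000)/(27.2700000) = 4.4237624
f(4.4237624) = -1.4303264
t3 = 4.4237624 − (-1.4303264)·(4.4237624 − 6.4000000) / (-1.4303264 − 19.9600000) = 4.4237624 − (2.8266649)/(-21.3903264) = 4.5559093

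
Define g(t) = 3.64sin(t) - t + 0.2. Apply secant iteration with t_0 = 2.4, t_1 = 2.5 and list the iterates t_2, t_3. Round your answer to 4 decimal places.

2.4680, 2.4687

g(2.4) = 0.258686, g(2.5) = -0.121561
t_2 = 2.500000 − (-0.121561)·(2.500000 − 2.400000) / (-0.121561 − 0.258686) = 2.500000 − (-0.012156)/(-0.380247) = 2.468031
g(2.468031) = 0.002506
t_3 = 2.468031 − 0.002506·(2.468031 − 2.500000) / (0.002506 − (-0.121561)) = 2.468031 − (-0.000080)/(0.124067) = 2.468677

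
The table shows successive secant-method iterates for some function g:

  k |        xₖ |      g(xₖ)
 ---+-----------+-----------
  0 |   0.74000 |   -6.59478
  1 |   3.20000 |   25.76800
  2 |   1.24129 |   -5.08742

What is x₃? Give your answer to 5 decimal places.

1.56424

x₃ = 1.24129 − (-5.08742)·(1.24129 − 3.20000) / (-5.08742 − 25.76800)
   = 1.24129 − (9.9647804)/(-30.8554200) = 1.5642407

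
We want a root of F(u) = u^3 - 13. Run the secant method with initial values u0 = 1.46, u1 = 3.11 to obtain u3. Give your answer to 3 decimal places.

F(1.46) = -9.88786, F(3.11) = 17.08023
u2 = 3.11000 − 17.08023·(3.11000 − 1.46000) / (17.08023 − (-9.88786)) = 3.11000 − (28.18238)/(26.96809) = 2.06497
F(2.06497) = -4.19472
u3 = 2.06497 − (-4.19472)·(2.06497 − 3.11000) / (-4.19472 − 17.08023) = 2.06497 − (4.38359)/(-21.27495) = 2.27102

2.271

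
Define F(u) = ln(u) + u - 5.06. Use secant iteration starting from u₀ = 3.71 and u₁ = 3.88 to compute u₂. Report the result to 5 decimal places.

F(3.71) = -0.0389681, F(3.88) = 0.1758352
u₂ = 3.8800000 − 0.1758352·(3.8800000 − 3.7100000) / (0.1758352 − (-0.0389681)) = 3.8800000 − (0.0298920)/(0.2148033) = 3.7408402

3.74084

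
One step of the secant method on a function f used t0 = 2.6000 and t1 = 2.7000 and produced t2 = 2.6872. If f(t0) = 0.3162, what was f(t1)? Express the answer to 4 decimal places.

-0.0464

The secant line through (2.6000, 0.3162) and (2.7000, f(t1)) crosses zero at t2 = 2.6872.
So (2.6000, 0.3162), (2.7000, f(t1)), (2.6872, 0) are collinear:
f(t1) = 0.3162 · (2.7000 − 2.6872) / (2.6000 − 2.6872) = 0.3162 · (0.012800)/(-0.087200) = -0.046415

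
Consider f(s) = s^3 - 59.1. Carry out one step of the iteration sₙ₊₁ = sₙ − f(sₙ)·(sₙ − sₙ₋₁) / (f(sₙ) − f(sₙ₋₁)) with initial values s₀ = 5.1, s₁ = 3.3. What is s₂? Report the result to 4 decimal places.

f(5.1) = 73.551000, f(3.3) = -23.163000
s₂ = 3.300000 − (-23.163000)·(3.300000 − 5.100000) / (-23.163000 − 73.551000) = 3.300000 − (41.693400)/(-96.714000) = 3.731100

3.7311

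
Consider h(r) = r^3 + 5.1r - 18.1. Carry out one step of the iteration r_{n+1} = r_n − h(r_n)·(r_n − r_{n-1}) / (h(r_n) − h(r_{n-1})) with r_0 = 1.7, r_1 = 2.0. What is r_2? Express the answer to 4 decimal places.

h(1.7) = -4.517000, h(2.0) = 0.100000
r_2 = 2.000000 − 0.100000·(2.000000 − 1.700000) / (0.100000 − (-4.517000)) = 2.000000 − (0.030000)/(4.617000) = 1.993502

1.9935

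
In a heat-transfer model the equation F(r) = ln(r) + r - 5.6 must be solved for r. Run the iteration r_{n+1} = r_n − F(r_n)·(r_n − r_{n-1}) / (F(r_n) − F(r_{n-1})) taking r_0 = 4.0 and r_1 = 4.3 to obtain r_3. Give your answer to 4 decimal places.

F(4.0) = -0.213706, F(4.3) = 0.158615
r_2 = 4.300000 − 0.158615·(4.300000 − 4.000000) / (0.158615 − (-0.213706)) = 4.300000 − (0.047585)/(0.372321) = 4.172195
F(4.172195) = 0.000637
r_3 = 4.172195 − 0.000637·(4.172195 − 4.300000) / (0.000637 − 0.158615) = 4.172195 − (-0.000081)/(-0.157978) = 4.171679

4.1717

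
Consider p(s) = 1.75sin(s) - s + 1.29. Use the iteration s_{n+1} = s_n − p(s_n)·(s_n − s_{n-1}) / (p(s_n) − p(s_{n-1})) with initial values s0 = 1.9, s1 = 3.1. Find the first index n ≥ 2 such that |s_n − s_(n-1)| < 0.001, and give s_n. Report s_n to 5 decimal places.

n = 5, s_n = 2.43121

p(1.9) = 1.0460252, p(3.1) = -1.7372338
s2 = 3.1000000 − (-1.7372338)·(1.2000000)/(-2.7832590) = 2.3509929;  |Δ| = 0.7490071
p(2.3509929) = 0.1828637
s3 = 2.3509929 − 0.1828637·(-0.7490071)/(1.9200976) = 2.4223259;  |Δ| = 0.0713329
p(2.4223259) = 0.0206323
s4 = 2.4223259 − 0.0206323·(0.0713329)/(-0.1622315) = 2.4313979;  |Δ| = 0.0090720
p(2.4313979) = -0.0004303
s5 = 2.4313979 − (-0.0004303)·(0.0090720)/(-0.0210626) = 2.4312125;  |Δ| = 0.0001853
|s5 − s4| = 0.0001853 < 0.001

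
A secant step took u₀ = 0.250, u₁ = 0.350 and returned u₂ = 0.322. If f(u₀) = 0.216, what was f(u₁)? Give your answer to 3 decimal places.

The secant line through (0.250, 0.216) and (0.350, f(u₁)) crosses zero at u₂ = 0.322.
So (0.250, 0.216), (0.350, f(u₁)), (0.322, 0) are collinear:
f(u₁) = 0.216 · (0.350 − 0.322) / (0.250 − 0.322) = 0.216 · (0.02800)/(-0.07200) = -0.08400

-0.084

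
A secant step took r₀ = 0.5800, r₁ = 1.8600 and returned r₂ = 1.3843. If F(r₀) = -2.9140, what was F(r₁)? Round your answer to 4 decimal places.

1.7235

The secant line through (0.5800, -2.9140) and (1.8600, F(r₁)) crosses zero at r₂ = 1.3843.
So (0.5800, -2.9140), (1.8600, F(r₁)), (1.3843, 0) are collinear:
F(r₁) = -2.9140 · (1.8600 − 1.3843) / (0.5800 − 1.3843) = -2.9140 · (0.475700)/(-0.804300) = 1.723474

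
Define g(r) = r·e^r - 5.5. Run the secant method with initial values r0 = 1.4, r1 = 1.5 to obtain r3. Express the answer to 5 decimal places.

g(1.4) = 0.1772800, g(1.5) = 1.2225336
r2 = 1.5000000 − 1.2225336·(1.5000000 − 1.4000000) / (1.2225336 − 0.1772800) = 1.5000000 − (0.1222534)/(1.0452537) = 1.3830395
g(1.3830395) = 0.0141811
r3 = 1.3830395 − 0.0141811·(1.3830395 − 1.5000000) / (0.0141811 − 1.2225336) = 1.3830395 − (-0.0016586)/(-1.2083525) = 1.3816669

1.38167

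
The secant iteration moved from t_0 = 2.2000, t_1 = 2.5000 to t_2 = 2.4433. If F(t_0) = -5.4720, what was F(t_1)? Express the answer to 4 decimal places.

1.2752

The secant line through (2.2000, -5.4720) and (2.5000, F(t_1)) crosses zero at t_2 = 2.4433.
So (2.2000, -5.4720), (2.5000, F(t_1)), (2.4433, 0) are collinear:
F(t_1) = -5.4720 · (2.5000 − 2.4433) / (2.2000 − 2.4433) = -5.4720 · (0.056700)/(-0.243300) = 1.275226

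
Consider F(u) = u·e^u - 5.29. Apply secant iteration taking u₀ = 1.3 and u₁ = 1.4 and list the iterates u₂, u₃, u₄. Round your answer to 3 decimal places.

F(1.3) = -0.51991, F(1.4) = 0.38728
u₂ = 1.40000 − 0.38728·(1.40000 − 1.30000) / (0.38728 − (-0.51991)) = 1.40000 − (0.03873)/(0.90719) = 1.35731
F(1.35731) = -0.01586
u₃ = 1.35731 − (-0.01586)·(1.35731 − 1.40000) / (-0.01586 − 0.38728) = 1.35731 − (0.00068)/(-0.40314) = 1.35899
F(1.35899) = -0.00046
u₄ = 1.35899 − (-0.00046)·(1.35899 − 1.35731) / (-0.00046 − (-0.01586)) = 1.35899 − (0.00000)/(0.01541) = 1.35904

1.357, 1.359, 1.359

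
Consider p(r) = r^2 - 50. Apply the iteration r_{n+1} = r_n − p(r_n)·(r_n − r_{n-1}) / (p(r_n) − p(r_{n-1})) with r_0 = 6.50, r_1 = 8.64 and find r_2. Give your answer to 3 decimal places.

7.012

p(6.50) = -7.75000, p(8.64) = 24.64960
r_2 = 8.64000 − 24.64960·(8.64000 − 6.50000) / (24.64960 − (-7.75000)) = 8.64000 − (52.75014)/(32.39960) = 7.01189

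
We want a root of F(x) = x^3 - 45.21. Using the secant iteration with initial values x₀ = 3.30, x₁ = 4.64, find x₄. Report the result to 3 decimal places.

3.563

F(3.30) = -9.27300, F(4.64) = 54.68734
x₂ = 4.64000 − 54.68734·(4.64000 − 3.30000) / (54.68734 − (-9.27300)) = 4.64000 − (73.28104)/(63.96034) = 3.49427
F(3.49427) = -2.54509
x₃ = 3.49427 − (-2.54509)·(3.49427 − 4.64000) / (-2.54509 − 54.68734) = 3.49427 − (2.91598)/(-57.23244) = 3.54522
F(3.54522) = -0.65147
x₄ = 3.54522 − (-0.65147)·(3.54522 − 3.49427) / (-0.65147 − (-2.54509)) = 3.54522 − (-0.03319)/(1.89363) = 3.56275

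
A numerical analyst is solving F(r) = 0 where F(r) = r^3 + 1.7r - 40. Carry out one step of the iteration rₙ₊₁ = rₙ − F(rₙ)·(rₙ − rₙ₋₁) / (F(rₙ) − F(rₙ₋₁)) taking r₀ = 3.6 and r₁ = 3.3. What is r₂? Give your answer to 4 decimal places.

F(3.6) = 12.776000, F(3.3) = 1.547000
r₂ = 3.300000 − 1.547000·(3.300000 − 3.600000) / (1.547000 − 12.776000) = 3.300000 − (-0.464100)/(-11.229000) = 3.258670

3.2587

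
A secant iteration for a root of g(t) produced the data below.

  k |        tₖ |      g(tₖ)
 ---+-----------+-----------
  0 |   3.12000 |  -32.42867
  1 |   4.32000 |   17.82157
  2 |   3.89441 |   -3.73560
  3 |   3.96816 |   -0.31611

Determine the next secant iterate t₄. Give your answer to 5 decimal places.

3.97498

t₄ = 3.96816 − (-0.31611)·(3.96816 − 3.89441) / (-0.31611 − (-3.73560))
   = 3.96816 − (-0.0233131)/(3.4194900) = 3.9749777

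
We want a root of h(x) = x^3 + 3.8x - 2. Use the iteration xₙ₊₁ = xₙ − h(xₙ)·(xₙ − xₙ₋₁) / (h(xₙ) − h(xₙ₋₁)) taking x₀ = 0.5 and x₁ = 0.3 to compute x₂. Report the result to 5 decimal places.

h(0.5) = 0.0250000, h(0.3) = -0.8330000
x₂ = 0.3000000 − (-0.8330000)·(0.3000000 − 0.5000000) / (-0.8330000 − 0.0250000) = 0.3000000 − (0.1666000)/(-0.8580000) = 0.4941725

0.49417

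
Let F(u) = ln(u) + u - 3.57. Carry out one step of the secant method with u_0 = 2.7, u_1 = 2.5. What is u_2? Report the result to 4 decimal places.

F(2.7) = 0.123252, F(2.5) = -0.153709
u_2 = 2.500000 − (-0.153709)·(2.500000 − 2.700000) / (-0.153709 − 0.123252) = 2.500000 − (0.030742)/(-0.276961) = 2.610997

2.6110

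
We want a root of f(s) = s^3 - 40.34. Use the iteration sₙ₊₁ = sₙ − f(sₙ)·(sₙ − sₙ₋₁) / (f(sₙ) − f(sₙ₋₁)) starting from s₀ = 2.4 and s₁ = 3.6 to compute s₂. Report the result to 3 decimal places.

f(2.4) = -26.51600, f(3.6) = 6.31600
s₂ = 3.60000 − 6.31600·(3.60000 − 2.40000) / (6.31600 − (-26.51600)) = 3.60000 − (7.57920)/(32.83200) = 3.36915

3.369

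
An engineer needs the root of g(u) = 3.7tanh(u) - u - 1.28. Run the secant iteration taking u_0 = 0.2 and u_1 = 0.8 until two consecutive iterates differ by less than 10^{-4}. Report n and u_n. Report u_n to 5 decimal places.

g(0.2) = -0.7497113, g(0.8) = 0.3769360
u_2 = 0.8000000 − 0.3769360·(0.6000000)/(1.1266474) = 0.5992614;  |Δ| = 0.2007386
g(0.5992614) = 0.1058766
u_3 = 0.5992614 − 0.1058766·(-0.2007386)/(-0.2710595) = 0.5208523;  |Δ| = 0.0784091
g(0.5208523) = -0.0309293
u_4 = 0.5208523 − (-0.0309293)·(-0.0784091)/(-0.1368059) = 0.5385792;  |Δ| = 0.0177269
g(0.5385792) = 0.0014941
u_5 = 0.5385792 − 0.0014941·(0.0177269)/(0.0324235) = 0.5377623;  |Δ| = 0.0008169
g(0.5377623) = 0.0000190
u_6 = 0.5377623 − 0.0000190·(-0.0008169)/(-0.0014751) = 0.5377518;  |Δ| = 0.0000105
|u_6 − u_5| = 0.0000105 < 10^{-4}

n = 6, u_n = 0.53775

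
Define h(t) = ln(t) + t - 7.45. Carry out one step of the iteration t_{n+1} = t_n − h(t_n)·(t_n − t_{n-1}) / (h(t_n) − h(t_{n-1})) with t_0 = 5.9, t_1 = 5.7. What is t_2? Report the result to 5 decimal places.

5.70813

h(5.9) = 0.2249524, h(5.7) = -0.0095338
t_2 = 5.7000000 − (-0.0095338)·(5.7000000 − 5.9000000) / (-0.0095338 − 0.2249524) = 5.7000000 − (0.0019068)/(-0.2344862) = 5.7081317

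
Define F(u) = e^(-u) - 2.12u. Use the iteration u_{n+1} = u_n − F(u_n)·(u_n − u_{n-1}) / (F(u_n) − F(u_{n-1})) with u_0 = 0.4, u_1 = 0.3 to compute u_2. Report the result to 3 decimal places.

0.337

F(0.4) = -0.17768, F(0.3) = 0.10482
u_2 = 0.30000 − 0.10482·(0.30000 − 0.40000) / (0.10482 − (-0.17768)) = 0.30000 − (-0.01048)/(0.28250) = 0.33710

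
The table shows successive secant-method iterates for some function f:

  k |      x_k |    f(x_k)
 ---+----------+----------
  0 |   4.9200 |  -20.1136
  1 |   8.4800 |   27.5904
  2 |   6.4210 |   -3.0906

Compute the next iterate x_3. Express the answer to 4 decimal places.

6.6284

x_3 = 6.4210 − (-3.0906)·(6.4210 − 8.4800) / (-3.0906 − 27.5904)
   = 6.4210 − (6.363545)/(-30.681000) = 6.628410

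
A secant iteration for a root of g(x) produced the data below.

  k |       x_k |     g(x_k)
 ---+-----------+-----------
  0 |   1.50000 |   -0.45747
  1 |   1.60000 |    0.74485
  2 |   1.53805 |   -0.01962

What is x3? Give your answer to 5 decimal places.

1.53964

x3 = 1.53805 − (-0.01962)·(1.53805 − 1.60000) / (-0.01962 − 0.74485)
   = 1.53805 − (0.0012155)/(-0.7644700) = 1.5396399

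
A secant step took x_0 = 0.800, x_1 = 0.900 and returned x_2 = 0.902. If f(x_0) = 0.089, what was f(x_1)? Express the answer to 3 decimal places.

0.002

The secant line through (0.800, 0.089) and (0.900, f(x_1)) crosses zero at x_2 = 0.902.
So (0.800, 0.089), (0.900, f(x_1)), (0.902, 0) are collinear:
f(x_1) = 0.089 · (0.900 − 0.902) / (0.800 − 0.902) = 0.089 · (-0.00200)/(-0.10200) = 0.00175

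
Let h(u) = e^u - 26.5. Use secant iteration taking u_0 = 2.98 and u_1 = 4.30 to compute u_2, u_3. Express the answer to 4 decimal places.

h(2.98) = -6.812183, h(4.30) = 47.199794
u_2 = 4.300000 − 47.199794·(4.300000 − 2.980000) / (47.199794 − (-6.812183)) = 4.300000 − (62.303728)/(54.011977) = 3.146483
h(3.146483) = -3.245862
u_3 = 3.146483 − (-3.245862)·(3.146483 − 4.300000) / (-3.245862 − 47.199794) = 3.146483 − (3.744156)/(-50.445655) = 3.220705

3.1465, 3.2207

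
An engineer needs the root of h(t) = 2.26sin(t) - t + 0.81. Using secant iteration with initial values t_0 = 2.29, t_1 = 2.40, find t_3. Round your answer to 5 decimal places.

h(2.29) = 0.2202671, h(2.40) = -0.0634532
t_2 = 2.4000000 − (-0.0634532)·(2.4000000 − 2.2900000) / (-0.0634532 − 0.2202671) = 2.4000000 − (-0.0069799)/(-0.2837203) = 2.3753988
h(2.3753988) = 0.0016800
t_3 = 2.3753988 − 0.0016800·(2.3753988 − 2.4000000) / (0.0016800 − (-0.0634532)) = 2.3753988 − (-0.0000413)/(0.0651332) = 2.3760334

2.37603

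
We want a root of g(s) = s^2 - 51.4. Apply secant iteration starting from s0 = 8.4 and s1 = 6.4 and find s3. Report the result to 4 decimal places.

7.1730

g(8.4) = 19.160000, g(6.4) = -10.440000
s2 = 6.400000 − (-10.440000)·(6.400000 − 8.400000) / (-10.440000 − 19.160000) = 6.400000 − (20.880000)/(-29.600000) = 7.105405
g(7.105405) = -0.913214
s3 = 7.105405 − (-0.913214)·(7.105405 − 6.400000) / (-0.913214 − (-10.440000)) = 7.105405 − (-0.644186)/(9.526786) = 7.173024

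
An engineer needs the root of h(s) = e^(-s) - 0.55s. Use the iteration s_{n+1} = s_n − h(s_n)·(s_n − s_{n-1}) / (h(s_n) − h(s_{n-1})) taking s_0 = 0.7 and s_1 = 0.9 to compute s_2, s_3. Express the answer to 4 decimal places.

0.8116, 0.8093

h(0.7) = 0.111585, h(0.9) = -0.088430
s_2 = 0.900000 − (-0.088430)·(0.900000 − 0.700000) / (-0.088430 − 0.111585) = 0.900000 − (-0.017686)/(-0.200016) = 0.811577
h(0.811577) = -0.002210
s_3 = 0.811577 − (-0.002210)·(0.811577 − 0.900000) / (-0.002210 − (-0.088430)) = 0.811577 − (0.000195)/(0.086220) = 0.809310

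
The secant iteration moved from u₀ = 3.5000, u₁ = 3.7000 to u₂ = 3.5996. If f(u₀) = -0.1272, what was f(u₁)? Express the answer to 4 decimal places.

The secant line through (3.5000, -0.1272) and (3.7000, f(u₁)) crosses zero at u₂ = 3.5996.
So (3.5000, -0.1272), (3.7000, f(u₁)), (3.5996, 0) are collinear:
f(u₁) = -0.1272 · (3.7000 − 3.5996) / (3.5000 − 3.5996) = -0.1272 · (0.100400)/(-0.099600) = 0.128222

0.1282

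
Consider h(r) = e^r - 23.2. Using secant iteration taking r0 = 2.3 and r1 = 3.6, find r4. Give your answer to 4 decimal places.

h(2.3) = -13.225818, h(3.6) = 13.398234
r2 = 3.600000 − 13.398234·(3.600000 − 2.300000) / (13.398234 − (-13.225818)) = 3.600000 − (17.417705)/(26.624052) = 2.945791
h(2.945791) = -4.174302
r3 = 2.945791 − (-4.174302)·(2.945791 − 3.600000) / (-4.174302 − 13.398234) = 2.945791 − (2.730867)/(-17.572536) = 3.101196
h(3.101196) = -0.975483
r4 = 3.101196 − (-0.975483)·(3.101196 − 2.945791) / (-0.975483 − (-4.174302)) = 3.101196 − (-0.151595)/(3.198818) = 3.148587

3.1486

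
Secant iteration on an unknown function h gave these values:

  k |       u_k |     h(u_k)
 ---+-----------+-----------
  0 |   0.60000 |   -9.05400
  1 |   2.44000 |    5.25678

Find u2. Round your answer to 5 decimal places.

u2 = 2.44000 − 5.25678·(2.44000 − 0.60000) / (5.25678 − (-9.05400))
   = 2.44000 − (9.6724752)/(14.3107800) = 1.7641126

1.76411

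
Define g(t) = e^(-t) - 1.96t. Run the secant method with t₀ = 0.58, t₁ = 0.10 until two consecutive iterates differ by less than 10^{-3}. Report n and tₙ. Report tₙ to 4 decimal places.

g(0.58) = -0.576902, g(0.10) = 0.708837
t₂ = 0.100000 − 0.708837·(-0.480000)/(1.285739) = 0.364628;  |Δ| = 0.264628
g(0.364628) = -0.020215
t₃ = 0.364628 − (-0.020215)·(0.264628)/(-0.729052) = 0.357290;  |Δ| = 0.007337
g(0.357290) = -0.000719
t₄ = 0.357290 − (-0.000719)·(-0.007337)/(0.019496) = 0.357019;  |Δ| = 0.000271
|t₄ − t₃| = 0.000271 < 10^{-3}

n = 4, tₙ = 0.3570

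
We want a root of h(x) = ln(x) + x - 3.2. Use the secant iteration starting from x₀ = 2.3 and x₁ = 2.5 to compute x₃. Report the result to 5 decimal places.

2.34690

h(2.3) = -0.0670909, h(2.5) = 0.2162907
x₂ = 2.5000000 − 0.2162907·(2.5000000 − 2.3000000) / (0.2162907 − (-0.0670909)) = 2.5000000 − (0.0432581)/(0.2833816) = 2.3473502
h(2.3473502) = 0.0006373
x₃ = 2.3473502 − 0.0006373·(2.3473502 − 2.5000000) / (0.0006373 − 0.2162907) = 2.3473502 − (-0.0000973)/(-0.2156534) = 2.3468991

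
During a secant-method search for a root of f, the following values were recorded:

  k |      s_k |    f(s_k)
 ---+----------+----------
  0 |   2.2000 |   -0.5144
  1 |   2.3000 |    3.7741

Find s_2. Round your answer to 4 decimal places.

2.2120

s_2 = 2.3000 − 3.7741·(2.3000 − 2.2000) / (3.7741 − (-0.5144))
   = 2.3000 − (0.377410)/(4.288500) = 2.211995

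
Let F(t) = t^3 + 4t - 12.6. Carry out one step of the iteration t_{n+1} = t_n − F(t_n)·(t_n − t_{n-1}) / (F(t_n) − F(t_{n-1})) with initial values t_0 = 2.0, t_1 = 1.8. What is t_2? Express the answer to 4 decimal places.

F(2.0) = 3.400000, F(1.8) = 0.432000
t_2 = 1.800000 − 0.432000·(1.800000 − 2.000000) / (0.432000 − 3.400000) = 1.800000 − (-0.086400)/(-2.968000) = 1.770889

1.7709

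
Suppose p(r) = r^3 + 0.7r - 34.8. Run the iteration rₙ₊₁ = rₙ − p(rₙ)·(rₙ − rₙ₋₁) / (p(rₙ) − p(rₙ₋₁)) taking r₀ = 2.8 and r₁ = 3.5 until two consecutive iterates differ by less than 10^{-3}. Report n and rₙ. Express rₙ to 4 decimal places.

n = 5, rₙ = 3.1934

p(2.8) = -10.888000, p(3.5) = 10.525000
r₂ = 3.500000 − 10.525000·(0.700000)/(21.413000) = 3.155933;  |Δ| = 0.344067
p(3.155933) = -1.158019
r₃ = 3.155933 − (-1.158019)·(-0.344067)/(-11.683019) = 3.190037;  |Δ| = 0.034104
p(3.190037) = -0.104081
r₄ = 3.190037 − (-0.104081)·(0.034104)/(1.053938) = 3.193405;  |Δ| = 0.003368
p(3.193405) = 0.001204
r₅ = 3.193405 − 0.001204·(0.003368)/(0.105285) = 3.193367;  |Δ| = 0.000039
|r₅ − r₄| = 0.000039 < 10^{-3}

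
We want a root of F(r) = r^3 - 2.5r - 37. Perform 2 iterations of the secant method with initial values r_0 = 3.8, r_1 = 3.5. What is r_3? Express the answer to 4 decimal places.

F(3.8) = 8.372000, F(3.5) = -2.875000
r_2 = 3.500000 − (-2.875000)·(3.500000 − 3.800000) / (-2.875000 − 8.372000) = 3.500000 − (0.862500)/(-11.247000) = 3.576687
F(3.576687) = -0.186266
r_3 = 3.576687 − (-0.186266)·(3.576687 − 3.500000) / (-0.186266 − (-2.875000)) = 3.576687 − (-0.014284)/(2.688734) = 3.582000

3.5820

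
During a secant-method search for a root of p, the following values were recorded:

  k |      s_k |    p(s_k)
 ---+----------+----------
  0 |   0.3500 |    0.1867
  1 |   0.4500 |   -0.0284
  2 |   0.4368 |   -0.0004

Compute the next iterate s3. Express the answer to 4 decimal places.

0.4366

s3 = 0.4368 − (-0.0004)·(0.4368 − 0.4500) / (-0.0004 − (-0.0284))
   = 0.4368 − (0.000005)/(0.028000) = 0.436611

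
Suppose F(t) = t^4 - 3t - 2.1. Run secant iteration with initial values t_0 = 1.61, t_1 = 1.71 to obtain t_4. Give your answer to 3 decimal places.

1.625

F(1.61) = -0.21102, F(1.71) = 1.32036
t_2 = 1.71000 − 1.32036·(1.71000 − 1.61000) / (1.32036 − (-0.21102)) = 1.71000 − (0.13204)/(1.53138) = 1.62378
F(1.62378) = -0.01936
t_3 = 1.62378 − (-0.01936)·(1.62378 − 1.71000) / (-0.01936 − 1.32036) = 1.62378 − (0.00167)/(-1.33972) = 1.62503
F(1.62503) = -0.00174
t_4 = 1.62503 − (-0.00174)·(1.62503 − 1.62378) / (-0.00174 − (-0.01936)) = 1.62503 − (0.00000)/(0.01763) = 1.62515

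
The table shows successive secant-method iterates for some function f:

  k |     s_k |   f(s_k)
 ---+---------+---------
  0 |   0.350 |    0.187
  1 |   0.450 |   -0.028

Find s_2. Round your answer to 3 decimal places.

s_2 = 0.450 − (-0.028)·(0.450 − 0.350) / (-0.028 − 0.187)
   = 0.450 − (-0.00280)/(-0.21500) = 0.43698

0.437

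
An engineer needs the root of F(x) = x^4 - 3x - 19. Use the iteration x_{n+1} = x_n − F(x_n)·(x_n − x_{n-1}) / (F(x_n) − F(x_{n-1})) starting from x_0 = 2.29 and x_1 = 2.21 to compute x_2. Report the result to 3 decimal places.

F(2.29) = 1.63058, F(2.21) = -1.77557
x_2 = 2.21000 − (-1.77557)·(2.21000 − 2.29000) / (-1.77557 − 1.63058) = 2.21000 − (0.14205)/(-3.40615) = 2.25170

2.252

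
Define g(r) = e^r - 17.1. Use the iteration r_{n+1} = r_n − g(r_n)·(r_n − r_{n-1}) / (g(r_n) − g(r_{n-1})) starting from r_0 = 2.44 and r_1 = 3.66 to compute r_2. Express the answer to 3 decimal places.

2.691

g(2.44) = -5.62696, g(3.66) = 21.76134
r_2 = 3.66000 − 21.76134·(3.66000 − 2.44000) / (21.76134 − (-5.62696)) = 3.66000 − (26.54884)/(27.38830) = 2.69065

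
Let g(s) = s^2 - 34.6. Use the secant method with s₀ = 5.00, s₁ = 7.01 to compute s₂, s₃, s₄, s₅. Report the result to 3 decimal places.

g(5.00) = -9.60000, g(7.01) = 14.54010
s₂ = 7.01000 − 14.54010·(7.01000 − 5.00000) / (14.54010 − (-9.60000)) = 7.01000 − (29.22560)/(24.14010) = 5.79933
g(5.79933) = -0.96773
s₃ = 5.79933 − (-0.96773)·(5.79933 − 7.01000) / (-0.96773 − 14.54010) = 5.79933 − (1.17159)/(-15.50783) = 5.87488
g(5.87488) = -0.08576
s₄ = 5.87488 − (-0.08576)·(5.87488 − 5.79933) / (-0.08576 − (-0.96773)) = 5.87488 − (-0.00648)/(0.88197) = 5.88223
g(5.88223) = 0.00061
s₅ = 5.88223 − 0.00061·(5.88223 − 5.87488) / (0.00061 − (-0.08576)) = 5.88223 − (0.00000)/(0.08637) = 5.88218

5.799, 5.875, 5.882, 5.882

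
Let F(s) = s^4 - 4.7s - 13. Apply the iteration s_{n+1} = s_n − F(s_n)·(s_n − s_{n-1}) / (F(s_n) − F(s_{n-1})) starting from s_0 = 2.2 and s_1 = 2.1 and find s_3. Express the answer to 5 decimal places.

2.19775

F(2.2) = 0.0856000, F(2.1) = -3.4219000
s_2 = 2.1000000 − (-3.4219000)·(2.1000000 − 2.2000000) / (-3.4219000 − 0.0856000) = 2.1000000 − (0.3421900)/(-3.5075000) = 2.1975595
F(2.1975595) = -0.0067020
s_3 = 2.1975595 − (-0.0067020)·(2.1975595 − 2.1000000) / (-0.0067020 − (-3.4219000)) = 2.1975595 − (-0.0006538)/(3.4151980) = 2.1977510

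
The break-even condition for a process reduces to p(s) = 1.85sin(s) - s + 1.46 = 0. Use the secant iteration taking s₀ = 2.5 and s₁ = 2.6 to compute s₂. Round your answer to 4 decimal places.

p(2.5) = 0.067173, p(2.6) = -0.186322
s₂ = 2.600000 − (-0.186322)·(2.600000 − 2.500000) / (-0.186322 − 0.067173) = 2.600000 − (-0.018632)/(-0.253496) = 2.526499

2.5265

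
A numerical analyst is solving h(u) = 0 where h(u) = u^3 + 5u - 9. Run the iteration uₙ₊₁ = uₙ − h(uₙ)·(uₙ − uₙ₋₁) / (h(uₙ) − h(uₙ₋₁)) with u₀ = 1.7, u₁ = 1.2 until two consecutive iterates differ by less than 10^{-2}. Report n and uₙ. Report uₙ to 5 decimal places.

n = 4, uₙ = 1.32974

h(1.7) = 4.4130000, h(1.2) = -1.2720000
u₂ = 1.2000000 − (-1.2720000)·(-0.5000000)/(-5.6850000) = 1.3118734;  |Δ| = 0.1118734
h(1.3118734) = -0.1828839
u₃ = 1.3118734 − (-0.1828839)·(0.1118734)/(1.0891161) = 1.3306591;  |Δ| = 0.0187857
h(1.3306591) = 0.0094316
u₄ = 1.3306591 − 0.0094316·(0.0187857)/(0.1923155) = 1.3297378;  |Δ| = 0.0009213
|u₄ − u₃| = 0.0009213 < 10^{-2}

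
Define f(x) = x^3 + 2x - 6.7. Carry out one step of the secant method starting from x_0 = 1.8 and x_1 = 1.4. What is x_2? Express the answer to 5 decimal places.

f(1.8) = 2.7320000, f(1.4) = -1.1560000
x_2 = 1.4000000 − (-1.1560000)·(1.4000000 − 1.8000000) / (-1.1560000 − 2.7320000) = 1.4000000 − (0.4624000)/(-3.8880000) = 1.5189300

1.51893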